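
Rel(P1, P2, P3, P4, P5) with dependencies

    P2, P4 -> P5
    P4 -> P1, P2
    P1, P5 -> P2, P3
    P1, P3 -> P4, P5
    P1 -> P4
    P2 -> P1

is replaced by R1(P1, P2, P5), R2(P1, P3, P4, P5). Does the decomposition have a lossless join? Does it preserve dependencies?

Lossless test: (P1, P5)⁺ = {P1, P2, P3, P4, P5}, which contains all of one fragment — lossless.
Dependency preservation: P2, P4 → P5; P4 → P1, P2; P1, P5 → P2, P3 are not contained in any single fragment, but the restricted closure of each left-hand side across the fragments still reaches the right-hand side; the remaining FDs each lie inside some fragment. All dependencies are preserved.

lossless and dependency-preserving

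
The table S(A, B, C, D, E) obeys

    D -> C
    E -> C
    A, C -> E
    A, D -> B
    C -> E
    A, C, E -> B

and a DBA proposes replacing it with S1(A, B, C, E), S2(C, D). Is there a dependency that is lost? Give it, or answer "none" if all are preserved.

none

D → C lies within S2.
E → C lies within S1.
A, C → E lies within S1.
A, D → B: restricted closure across fragments reaches B.
C → E lies within S1.
A, C, E → B lies within S1.
Every dependency is enforceable on the fragments, so the decomposition is dependency-preserving.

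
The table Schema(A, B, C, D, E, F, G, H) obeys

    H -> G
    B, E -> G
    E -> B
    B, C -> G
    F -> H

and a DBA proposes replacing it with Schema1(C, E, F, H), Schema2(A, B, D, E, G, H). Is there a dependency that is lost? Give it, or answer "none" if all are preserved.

Check B, C → G: no single fragment contains all of {B, C, G}, and the restricted closure of {B, C} across the fragments never reaches {G}.
H → G is preserved.
B, E → G is preserved.
E → B is preserved.
F → H is preserved.

B, C -> G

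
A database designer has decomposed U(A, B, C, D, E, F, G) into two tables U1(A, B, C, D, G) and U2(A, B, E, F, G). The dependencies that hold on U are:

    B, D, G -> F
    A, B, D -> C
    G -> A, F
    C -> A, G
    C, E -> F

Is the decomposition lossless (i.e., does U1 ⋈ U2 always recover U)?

Common attributes: U1 ∩ U2 = {A, B, G}.
Closure of {A, B, G}: G → A, F applies, adding F. So (A, B, G)⁺ = {A, B, F, G}.
The closure contains neither all of U1 = {A, B, C, D, G} nor all of U2 = {A, B, E, F, G}, so the common attributes are not a superkey of either fragment. The join is lossy.

No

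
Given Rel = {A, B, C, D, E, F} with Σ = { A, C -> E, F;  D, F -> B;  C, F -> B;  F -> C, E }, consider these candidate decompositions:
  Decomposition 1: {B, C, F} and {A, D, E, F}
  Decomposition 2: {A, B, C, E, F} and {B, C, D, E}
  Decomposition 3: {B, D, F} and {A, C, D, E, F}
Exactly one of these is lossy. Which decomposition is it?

Decomposition 2

Decomposition 1: common = {F}, closure = {B, C, E, F} → lossless.
Decomposition 2: common = {B, C, E}, closure = {B, C, E} → lossy.
Decomposition 3: common = {D, F}, closure = {B, C, D, E, F} → lossless.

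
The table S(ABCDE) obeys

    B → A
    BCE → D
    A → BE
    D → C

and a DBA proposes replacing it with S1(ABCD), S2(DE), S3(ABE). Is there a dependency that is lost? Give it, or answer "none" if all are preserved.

B → A lies within S1.
BCE → D: restricted closure across fragments reaches D.
A → BE lies within S3.
D → C lies within S1.
Every dependency is enforceable on the fragments, so the decomposition is dependency-preserving.

none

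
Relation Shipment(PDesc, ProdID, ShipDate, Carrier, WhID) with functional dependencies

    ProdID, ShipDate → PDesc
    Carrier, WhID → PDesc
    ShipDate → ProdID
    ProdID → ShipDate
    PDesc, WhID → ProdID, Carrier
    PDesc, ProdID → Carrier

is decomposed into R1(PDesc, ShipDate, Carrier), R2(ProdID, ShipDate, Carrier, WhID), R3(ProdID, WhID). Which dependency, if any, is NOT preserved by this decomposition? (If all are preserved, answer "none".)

Check PDesc, WhID → ProdID, Carrier: no single fragment contains all of {PDesc, ProdID, Carrier, WhID}, and the restricted closure of {PDesc, WhID} across the fragments never reaches {ProdID, Carrier}.
ProdID, ShipDate → PDesc is preserved.
Carrier, WhID → PDesc is preserved.
ShipDate → ProdID is preserved.
ProdID → ShipDate is preserved.
PDesc, ProdID → Carrier is preserved.

PDesc, WhID → ProdID, Carrier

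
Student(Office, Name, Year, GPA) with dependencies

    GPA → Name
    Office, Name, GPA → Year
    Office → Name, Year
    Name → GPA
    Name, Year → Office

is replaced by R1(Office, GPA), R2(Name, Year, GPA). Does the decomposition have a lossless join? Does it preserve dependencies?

lossy and not dependency-preserving

Lossless test: (GPA)⁺ = {Name, GPA}, which is a superkey of neither fragment — lossy.
Dependency preservation: the restricted closure of {Office, Name, GPA} across the fragments never reaches {Year}, so Office, Name, GPA → Year cannot be enforced without a join — not preserved.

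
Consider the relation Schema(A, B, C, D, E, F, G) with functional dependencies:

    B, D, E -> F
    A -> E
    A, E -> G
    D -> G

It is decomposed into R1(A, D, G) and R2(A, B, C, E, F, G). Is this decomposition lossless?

Common attributes: R1 ∩ R2 = {A, G}.
Closure of {A, G}: A → E applies, adding E. So (A, G)⁺ = {A, E, G}.
The closure contains neither all of R1 = {A, D, G} nor all of R2 = {A, B, C, E, F, G}, so the common attributes are not a superkey of either fragment. The join is lossy.

No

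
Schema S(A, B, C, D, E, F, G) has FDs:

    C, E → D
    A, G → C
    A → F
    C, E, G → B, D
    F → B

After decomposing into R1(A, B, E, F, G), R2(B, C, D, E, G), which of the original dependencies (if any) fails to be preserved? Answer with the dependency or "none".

A, G → C

Check A, G → C: no single fragment contains all of {A, C, G}, and the restricted closure of {A, G} across the fragments never reaches {C}.
C, E → D is preserved.
A → F is preserved.
C, E, G → B, D is preserved.
F → B is preserved.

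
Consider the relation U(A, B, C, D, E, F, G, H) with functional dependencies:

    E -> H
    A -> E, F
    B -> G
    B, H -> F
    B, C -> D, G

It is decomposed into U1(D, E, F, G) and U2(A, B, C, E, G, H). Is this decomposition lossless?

No

Common attributes: U1 ∩ U2 = {E, G}.
Closure of {E, G}: E → H applies, adding H. So (E, G)⁺ = {E, G, H}.
The closure contains neither all of U1 = {D, E, F, G} nor all of U2 = {A, B, C, E, G, H}, so the common attributes are not a superkey of either fragment. The join is lossy.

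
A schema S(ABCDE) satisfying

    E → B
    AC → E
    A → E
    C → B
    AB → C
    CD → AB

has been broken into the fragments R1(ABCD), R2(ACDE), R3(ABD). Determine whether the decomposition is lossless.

Chase test. Columns are ABCDE; row i has aⱼ where attribute j ∈ Ri, else bᵢⱼ.
Initial tableau (one row per fragment):
  row 1: a1 a2 a3 a4 b15
  row 2: a1 b22 a3 a4 a5
  row 3: a1 a2 b33 a4 b35
Rows 1 and 2 agree on AC; apply AC→E and equate their E entries.
Rows 1 and 3 agree on A; apply A→E and equate their E entries.
Rows 1 and 2 agree on C; apply C→B and equate their B entries.
Rows 1 and 3 agree on AB; apply AB→C and equate their C entries.
Row 1 is now all distinguished symbols — the join is lossless.

Yes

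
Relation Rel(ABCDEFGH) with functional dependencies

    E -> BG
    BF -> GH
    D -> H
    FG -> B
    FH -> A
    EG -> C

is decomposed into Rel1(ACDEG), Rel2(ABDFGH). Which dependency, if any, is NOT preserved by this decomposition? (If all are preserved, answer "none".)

E -> BG

Check E → BG: no single fragment contains all of {BEG}, and the restricted closure of {E} across the fragments never reaches {BG}.
BF → GH is preserved.
D → H is preserved.
FG → B is preserved.
FH → A is preserved.
EG → C is preserved.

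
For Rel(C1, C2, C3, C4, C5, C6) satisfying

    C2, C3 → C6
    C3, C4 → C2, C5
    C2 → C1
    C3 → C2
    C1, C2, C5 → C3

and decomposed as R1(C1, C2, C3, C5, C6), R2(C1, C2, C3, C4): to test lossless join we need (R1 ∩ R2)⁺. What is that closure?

C1, C2, C3, C6

R1 ∩ R2 = {C1, C2, C3}.
C2, C3 → C6 applies, adding C6
Closure: {C1, C2, C3, C6}.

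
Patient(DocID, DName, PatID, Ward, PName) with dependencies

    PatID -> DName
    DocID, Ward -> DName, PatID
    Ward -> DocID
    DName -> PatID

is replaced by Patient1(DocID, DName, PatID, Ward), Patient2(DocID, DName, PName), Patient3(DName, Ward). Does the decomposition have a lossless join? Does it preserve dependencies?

lossy but dependency-preserving

Lossless test (chase): Rows 1 and 3 agree on Ward; apply Ward→DocID and equate their DocID entries. Rows 1 and 2 agree on DName; apply DName→PatID and equate their PatID entries. Rows 1 and 3 agree on DName; apply DName→PatID and equate their PatID entries. No row becomes fully distinguished — the join is lossy.
Dependency preservation: every FD's attributes lie within a single fragment, so each can be enforced locally — preserved.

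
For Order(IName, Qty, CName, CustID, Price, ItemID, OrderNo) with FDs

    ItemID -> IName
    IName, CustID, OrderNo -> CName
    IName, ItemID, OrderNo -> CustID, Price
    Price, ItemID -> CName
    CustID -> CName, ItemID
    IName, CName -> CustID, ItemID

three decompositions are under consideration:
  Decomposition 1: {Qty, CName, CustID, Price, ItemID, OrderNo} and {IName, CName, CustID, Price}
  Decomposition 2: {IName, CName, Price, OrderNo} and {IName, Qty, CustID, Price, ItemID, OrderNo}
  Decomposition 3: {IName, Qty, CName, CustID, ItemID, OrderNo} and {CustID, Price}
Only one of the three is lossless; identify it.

Decomposition 1: common = {CName, CustID, Price}, closure = {IName, CName, CustID, Price, ItemID} → lossless.
Decomposition 2: common = {IName, Price, OrderNo}, closure = {IName, Price, OrderNo} → lossy.
Decomposition 3: common = {CustID}, closure = {IName, CName, CustID, ItemID} → lossy.

Decomposition 1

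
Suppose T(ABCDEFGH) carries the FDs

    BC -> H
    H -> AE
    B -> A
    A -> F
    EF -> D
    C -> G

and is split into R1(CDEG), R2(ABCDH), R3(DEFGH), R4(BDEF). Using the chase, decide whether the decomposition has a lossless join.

Yes

Chase test. Columns are ABCDEFGH; row i has aⱼ where attribute j ∈ Ri, else bᵢⱼ.
Initial tableau (one row per fragment):
  row 1: b11 b12 a3 a4 a5 b16 a7 b18
  row 2: a1 a2 a3 a4 b25 b26 b27 a8
  row 3: b31 b32 b33 a4 a5 a6 a7 a8
  row 4: b41 a2 b43 a4 a5 a6 b47 b48
Rows 2 and 3 agree on H; apply H→AE and equate their AE entries.
Rows 2 and 4 agree on B; apply B→A and equate their A entries.
Rows 2 and 3 agree on A; apply A→F and equate their F entries.
Rows 1 and 2 agree on C; apply C→G and equate their G entries.
Row 2 is now all distinguished symbols — the join is lossless.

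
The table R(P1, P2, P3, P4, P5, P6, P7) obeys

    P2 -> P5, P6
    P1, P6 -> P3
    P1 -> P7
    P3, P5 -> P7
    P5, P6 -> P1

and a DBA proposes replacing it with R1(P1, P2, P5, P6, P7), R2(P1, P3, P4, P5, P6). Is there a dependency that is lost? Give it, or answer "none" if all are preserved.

P3, P5 -> P7

Check P3, P5 → P7: no single fragment contains all of {P3, P5, P7}, and the restricted closure of {P3, P5} across the fragments never reaches {P7}.
P2 → P5, P6 is preserved.
P1, P6 → P3 is preserved.
P1 → P7 is preserved.
P5, P6 → P1 is preserved.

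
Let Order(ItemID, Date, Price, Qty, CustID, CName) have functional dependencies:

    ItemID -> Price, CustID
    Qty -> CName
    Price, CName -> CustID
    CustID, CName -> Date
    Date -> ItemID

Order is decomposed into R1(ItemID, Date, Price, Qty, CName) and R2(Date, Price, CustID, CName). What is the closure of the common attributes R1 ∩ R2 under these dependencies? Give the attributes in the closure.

ItemID, Date, Price, CustID, CName

R1 ∩ R2 = {Date, Price, CName}.
Price, CName → CustID applies, adding CustID
Date → ItemID applies, adding ItemID
Closure: {ItemID, Date, Price, CustID, CName}.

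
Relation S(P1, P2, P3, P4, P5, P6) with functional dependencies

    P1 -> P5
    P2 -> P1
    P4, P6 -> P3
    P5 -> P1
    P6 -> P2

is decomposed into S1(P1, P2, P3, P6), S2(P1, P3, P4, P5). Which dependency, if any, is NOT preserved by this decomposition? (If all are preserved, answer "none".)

Check P4, P6 → P3: no single fragment contains all of {P3, P4, P6}, and the restricted closure of {P4, P6} across the fragments never reaches {P3}.
P1 → P5 is preserved.
P2 → P1 is preserved.
P5 → P1 is preserved.
P6 → P2 is preserved.

P4, P6 -> P3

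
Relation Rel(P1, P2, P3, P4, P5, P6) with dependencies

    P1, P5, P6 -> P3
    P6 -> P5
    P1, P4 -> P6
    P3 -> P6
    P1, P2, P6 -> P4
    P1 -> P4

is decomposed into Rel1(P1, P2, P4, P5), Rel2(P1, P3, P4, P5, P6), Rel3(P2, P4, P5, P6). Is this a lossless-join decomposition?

Chase test. Columns are P1, P2, P3, P4, P5, P6; row i has aⱼ where attribute j ∈ Reli, else bᵢⱼ.
Initial tableau (one row per fragment):
  row 1: a1 a2 b13 a4 a5 b16
  row 2: a1 b22 a3 a4 a5 a6
  row 3: b31 a2 b33 a4 a5 a6
Rows 1 and 2 agree on P1, P4; apply P1, P4→P6 and equate their P6 entries.
Rows 1 and 2 agree on P1, P5, P6; apply P1, P5, P6→P3 and equate their P3 entries.
Row 1 is now all distinguished symbols — the join is lossless.

Yes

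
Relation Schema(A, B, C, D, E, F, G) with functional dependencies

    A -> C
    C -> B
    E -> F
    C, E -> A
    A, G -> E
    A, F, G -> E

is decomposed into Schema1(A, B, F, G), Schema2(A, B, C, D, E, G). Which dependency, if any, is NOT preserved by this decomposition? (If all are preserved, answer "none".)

Check E → F: no single fragment contains all of {E, F}, and the restricted closure of {E} across the fragments never reaches {F}.
A → C is preserved.
C → B is preserved.
C, E → A is preserved.
A, G → E is preserved.
A, F, G → E is preserved.

E -> F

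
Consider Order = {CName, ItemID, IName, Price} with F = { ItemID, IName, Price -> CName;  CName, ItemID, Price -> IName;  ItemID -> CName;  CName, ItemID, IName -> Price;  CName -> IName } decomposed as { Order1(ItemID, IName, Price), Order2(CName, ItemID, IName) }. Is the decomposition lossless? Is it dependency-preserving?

lossless and dependency-preserving

Lossless test: (ItemID, IName)⁺ = {CName, ItemID, IName, Price}, which contains all of one fragment — lossless.
Dependency preservation: ItemID, IName, Price → CName; CName, ItemID, Price → IName; CName, ItemID, IName → Price are not contained in any single fragment, but the restricted closure of each left-hand side across the fragments still reaches the right-hand side; the remaining FDs each lie inside some fragment. All dependencies are preserved.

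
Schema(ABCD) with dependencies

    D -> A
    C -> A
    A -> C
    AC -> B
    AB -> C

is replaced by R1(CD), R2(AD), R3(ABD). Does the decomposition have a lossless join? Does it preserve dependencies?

Lossless test (chase): Rows 1 and 2 agree on D; apply D→A and equate their A entries. Rows 1 and 2 agree on A; apply A→C and equate their C entries. Rows 1 and 3 agree on A; apply A→C and equate their C entries. Rows 1 and 2 agree on AC; apply AC→B and equate their B entries. Rows 1 and 3 agree on AC; apply AC→B and equate their B entries. Row 1 is now all distinguished symbols — the join is lossless.
Dependency preservation: the restricted closure of {C} across the fragments never reaches {A}, so C → A cannot be enforced without a join — not preserved.

lossless but not dependency-preserving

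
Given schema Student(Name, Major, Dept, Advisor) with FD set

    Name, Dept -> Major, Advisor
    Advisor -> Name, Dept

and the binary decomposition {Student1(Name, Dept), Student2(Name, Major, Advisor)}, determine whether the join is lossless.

Common attributes: Student1 ∩ Student2 = {Name}.
No dependency enlarges {Name}, so (Name)⁺ = {Name}.
The closure contains neither all of Student1 = {Name, Dept} nor all of Student2 = {Name, Major, Advisor}, so the common attributes are not a superkey of either fragment. The join is lossy.

No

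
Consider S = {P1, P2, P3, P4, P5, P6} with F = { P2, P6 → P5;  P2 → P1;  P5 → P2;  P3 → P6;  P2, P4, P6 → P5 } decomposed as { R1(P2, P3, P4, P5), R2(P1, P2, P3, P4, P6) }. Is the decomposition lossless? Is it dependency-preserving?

lossless but not dependency-preserving

Lossless test: (P2, P3, P4)⁺ = {P1, P2, P3, P4, P5, P6}, which contains all of one fragment — lossless.
Dependency preservation: the restricted closure of {P2, P6} across the fragments never reaches {P5}, so P2, P6 → P5 cannot be enforced without a join — not preserved.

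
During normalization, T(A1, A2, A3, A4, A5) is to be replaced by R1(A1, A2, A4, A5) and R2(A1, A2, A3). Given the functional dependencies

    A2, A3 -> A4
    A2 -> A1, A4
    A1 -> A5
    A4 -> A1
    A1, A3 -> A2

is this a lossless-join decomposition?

Common attributes: R1 ∩ R2 = {A1, A2}.
Closure of {A1, A2}: A2 → A1, A4 applies, adding A4; A1 → A5 applies, adding A5. So (A1, A2)⁺ = {A1, A2, A4, A5}.
This closure contains every attribute of R1, so R1 ∩ R2 → R1. The join is lossless.

Yes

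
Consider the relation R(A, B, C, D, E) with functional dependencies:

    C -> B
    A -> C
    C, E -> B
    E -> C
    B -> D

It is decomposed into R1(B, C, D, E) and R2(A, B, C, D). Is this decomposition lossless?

Common attributes: R1 ∩ R2 = {B, C, D}.
No dependency enlarges {B, C, D}, so (B, C, D)⁺ = {B, C, D}.
The closure contains neither all of R1 = {B, C, D, E} nor all of R2 = {A, B, C, D}, so the common attributes are not a superkey of either fragment. The join is lossy.

No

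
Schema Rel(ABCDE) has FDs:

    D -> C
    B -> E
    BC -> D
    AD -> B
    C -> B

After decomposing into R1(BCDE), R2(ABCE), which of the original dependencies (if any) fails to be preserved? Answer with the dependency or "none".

D → C lies within R1.
B → E lies within R1.
BC → D lies within R1.
AD → B: restricted closure across fragments reaches B.
C → B lies within R1.
Every dependency is enforceable on the fragments, so the decomposition is dependency-preserving.

none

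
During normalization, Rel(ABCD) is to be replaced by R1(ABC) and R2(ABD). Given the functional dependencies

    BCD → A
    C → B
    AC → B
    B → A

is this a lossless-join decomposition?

No

Common attributes: R1 ∩ R2 = {AB}.
No dependency enlarges {AB}, so (AB)⁺ = {AB}.
The closure contains neither all of R1 = {ABC} nor all of R2 = {ABD}, so the common attributes are not a superkey of either fragment. The join is lossy.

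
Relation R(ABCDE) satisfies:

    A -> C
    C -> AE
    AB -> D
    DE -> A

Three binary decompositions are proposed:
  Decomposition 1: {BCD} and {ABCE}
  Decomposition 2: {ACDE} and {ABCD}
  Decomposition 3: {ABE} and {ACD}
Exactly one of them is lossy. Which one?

Decomposition 3

Decomposition 1: common = {BC}, closure = {ABCDE} → lossless.
Decomposition 2: common = {ACD}, closure = {ACDE} → lossless.
Decomposition 3: common = {A}, closure = {ACE} → lossy.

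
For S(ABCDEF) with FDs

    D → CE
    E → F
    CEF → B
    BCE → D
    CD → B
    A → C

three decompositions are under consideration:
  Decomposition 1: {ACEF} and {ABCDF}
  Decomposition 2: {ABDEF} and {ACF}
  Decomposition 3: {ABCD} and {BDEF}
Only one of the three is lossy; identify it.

Decomposition 1: common = {ACF}, closure = {ACF} → lossy.
Decomposition 2: common = {AF}, closure = {ACF} → lossless.
Decomposition 3: common = {BD}, closure = {BCDEF} → lossless.

Decomposition 1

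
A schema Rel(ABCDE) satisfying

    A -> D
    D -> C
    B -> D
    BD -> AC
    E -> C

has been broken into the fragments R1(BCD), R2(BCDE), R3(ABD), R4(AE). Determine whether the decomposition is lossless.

Chase test. Columns are ABCDE; row i has aⱼ where attribute j ∈ Ri, else bᵢⱼ.
Initial tableau (one row per fragment):
  row 1: b11 a2 a3 a4 b15
  row 2: b21 a2 a3 a4 a5
  row 3: a1 a2 b33 a4 b35
  row 4: a1 b42 b43 b44 a5
Rows 3 and 4 agree on A; apply A→D and equate their D entries.
Rows 1 and 3 agree on D; apply D→C and equate their C entries.
Rows 1 and 4 agree on D; apply D→C and equate their C entries.
Rows 1 and 2 agree on BD; apply BD→AC and equate their AC entries.
Rows 1 and 3 agree on BD; apply BD→AC and equate their AC entries.
Row 2 is now all distinguished symbols — the join is lossless.

Yes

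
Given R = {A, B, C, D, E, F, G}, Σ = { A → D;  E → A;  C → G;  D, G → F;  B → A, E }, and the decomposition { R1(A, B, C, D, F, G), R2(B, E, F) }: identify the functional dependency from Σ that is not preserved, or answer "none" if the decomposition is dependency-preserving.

Check E → A: no single fragment contains all of {A, E}, and the restricted closure of {E} across the fragments never reaches {A}.
A → D is preserved.
C → G is preserved.
D, G → F is preserved.
B → A, E is preserved.

E → A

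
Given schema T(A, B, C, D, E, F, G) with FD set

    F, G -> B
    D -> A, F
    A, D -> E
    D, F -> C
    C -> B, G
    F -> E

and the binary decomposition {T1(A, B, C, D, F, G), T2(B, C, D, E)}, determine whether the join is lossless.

Yes

Common attributes: T1 ∩ T2 = {B, C, D}.
Closure of {B, C, D}: D → A, F applies, adding A, F; A, D → E applies, adding E; C → B, G applies, adding G. So (B, C, D)⁺ = {A, B, C, D, E, F, G}.
This closure contains every attribute of T1, so T1 ∩ T2 → T1. The join is lossless.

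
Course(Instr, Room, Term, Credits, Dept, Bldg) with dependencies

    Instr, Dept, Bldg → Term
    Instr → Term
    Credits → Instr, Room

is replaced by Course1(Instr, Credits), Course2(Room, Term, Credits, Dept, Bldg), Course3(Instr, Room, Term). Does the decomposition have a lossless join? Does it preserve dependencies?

lossless and dependency-preserving

Lossless test (chase): Rows 1 and 3 agree on Instr; apply Instr→Term and equate their Term entries. Rows 1 and 2 agree on Credits; apply Credits→Instr, Room and equate their Instr, Room entries. Row 2 is now all distinguished symbols — the join is lossless.
Dependency preservation: Instr, Dept, Bldg → Term; Credits → Instr, Room are not contained in any single fragment, but the restricted closure of each left-hand side across the fragments still reaches the right-hand side; the remaining FDs each lie inside some fragment. All dependencies are preserved.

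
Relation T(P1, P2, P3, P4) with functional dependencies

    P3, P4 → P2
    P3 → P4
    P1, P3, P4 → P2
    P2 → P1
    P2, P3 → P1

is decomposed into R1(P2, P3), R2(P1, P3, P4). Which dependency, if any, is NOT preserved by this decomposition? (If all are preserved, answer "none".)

Check P2 → P1: no single fragment contains all of {P1, P2}, and the restricted closure of {P2} across the fragments never reaches {P1}.
P3, P4 → P2 is preserved.
P3 → P4 is preserved.
P1, P3, P4 → P2 is preserved.
P2, P3 → P1 is preserved.

P2 → P1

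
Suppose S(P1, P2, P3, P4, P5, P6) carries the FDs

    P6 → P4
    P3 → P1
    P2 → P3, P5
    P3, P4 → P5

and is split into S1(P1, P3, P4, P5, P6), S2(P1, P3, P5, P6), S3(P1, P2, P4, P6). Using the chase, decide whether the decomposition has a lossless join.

No

Chase test. Columns are P1, P2, P3, P4, P5, P6; row i has aⱼ where attribute j ∈ Si, else bᵢⱼ.
Initial tableau (one row per fragment):
  row 1: a1 b12 a3 a4 a5 a6
  row 2: a1 b22 a3 b24 a5 a6
  row 3: a1 a2 b33 a4 b35 a6
Rows 1 and 2 agree on P6; apply P6→P4 and equate their P4 entries.
No row becomes fully distinguished — the join is lossy.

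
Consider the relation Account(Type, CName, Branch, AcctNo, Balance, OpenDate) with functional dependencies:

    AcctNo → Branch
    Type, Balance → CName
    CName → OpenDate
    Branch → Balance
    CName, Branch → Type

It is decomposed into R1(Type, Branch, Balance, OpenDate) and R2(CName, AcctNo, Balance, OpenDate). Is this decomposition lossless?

No

Common attributes: R1 ∩ R2 = {Balance, OpenDate}.
No dependency enlarges {Balance, OpenDate}, so (Balance, OpenDate)⁺ = {Balance, OpenDate}.
The closure contains neither all of R1 = {Type, Branch, Balance, OpenDate} nor all of R2 = {CName, AcctNo, Balance, OpenDate}, so the common attributes are not a superkey of either fragment. The join is lossy.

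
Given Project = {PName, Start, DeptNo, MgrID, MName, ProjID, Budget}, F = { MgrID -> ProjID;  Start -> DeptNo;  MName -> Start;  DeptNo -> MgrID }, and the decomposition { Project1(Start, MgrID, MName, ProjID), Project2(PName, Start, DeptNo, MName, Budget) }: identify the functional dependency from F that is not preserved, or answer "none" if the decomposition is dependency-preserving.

DeptNo -> MgrID

Check DeptNo → MgrID: no single fragment contains all of {DeptNo, MgrID}, and the restricted closure of {DeptNo} across the fragments never reaches {MgrID}.
MgrID → ProjID is preserved.
Start → DeptNo is preserved.
MName → Start is preserved.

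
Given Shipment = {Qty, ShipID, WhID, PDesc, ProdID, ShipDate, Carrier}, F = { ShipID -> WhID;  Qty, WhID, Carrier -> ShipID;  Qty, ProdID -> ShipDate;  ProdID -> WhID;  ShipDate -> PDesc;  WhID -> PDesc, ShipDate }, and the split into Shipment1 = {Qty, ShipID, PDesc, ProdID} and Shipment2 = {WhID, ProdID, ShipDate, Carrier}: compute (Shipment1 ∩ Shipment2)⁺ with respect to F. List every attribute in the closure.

WhID, PDesc, ProdID, ShipDate

Shipment1 ∩ Shipment2 = {ProdID}.
ProdID → WhID applies, adding WhID
WhID → PDesc, ShipDate applies, adding PDesc, ShipDate
Closure: {WhID, PDesc, ProdID, ShipDate}.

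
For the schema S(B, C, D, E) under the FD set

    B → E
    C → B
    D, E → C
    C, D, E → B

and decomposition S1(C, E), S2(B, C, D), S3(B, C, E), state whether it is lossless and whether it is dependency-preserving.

Lossless test (chase): Rows 2 and 3 agree on B; apply B→E and equate their E entries. Rows 1 and 2 agree on C; apply C→B and equate their B entries. Row 2 is now all distinguished symbols — the join is lossless.
Dependency preservation: the restricted closure of {D, E} across the fragments never reaches {C}, so D, E → C cannot be enforced without a join — not preserved.

lossless but not dependency-preserving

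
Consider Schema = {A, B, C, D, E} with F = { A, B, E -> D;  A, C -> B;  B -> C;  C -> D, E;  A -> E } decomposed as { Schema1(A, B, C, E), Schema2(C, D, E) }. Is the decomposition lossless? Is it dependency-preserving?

lossless and dependency-preserving

Lossless test: (C, E)⁺ = {C, D, E}, which contains all of one fragment — lossless.
Dependency preservation: A, B, E → D is not contained in any single fragment, but the restricted closure of its left-hand side across the fragments still reaches the right-hand side; the remaining FDs each lie inside some fragment. All dependencies are preserved.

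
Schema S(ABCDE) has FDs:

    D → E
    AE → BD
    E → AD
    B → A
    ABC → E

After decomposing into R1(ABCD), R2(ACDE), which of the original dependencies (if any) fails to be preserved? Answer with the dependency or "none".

D → E lies within R2.
AE → BD: restricted closure across fragments reaches BD.
E → AD lies within R2.
B → A lies within R1.
ABC → E: restricted closure across fragments reaches E.
Every dependency is enforceable on the fragments, so the decomposition is dependency-preserving.

none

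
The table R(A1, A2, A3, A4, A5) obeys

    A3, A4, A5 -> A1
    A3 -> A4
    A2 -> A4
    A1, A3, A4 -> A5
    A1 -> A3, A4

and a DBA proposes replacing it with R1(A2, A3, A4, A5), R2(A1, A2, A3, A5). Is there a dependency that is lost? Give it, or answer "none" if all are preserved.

none

A3, A4, A5 → A1: restricted closure across fragments reaches A1.
A3 → A4 lies within R1.
A2 → A4 lies within R1.
A1, A3, A4 → A5: restricted closure across fragments reaches A5.
A1 → A3, A4: restricted closure across fragments reaches A3, A4.
Every dependency is enforceable on the fragments, so the decomposition is dependency-preserving.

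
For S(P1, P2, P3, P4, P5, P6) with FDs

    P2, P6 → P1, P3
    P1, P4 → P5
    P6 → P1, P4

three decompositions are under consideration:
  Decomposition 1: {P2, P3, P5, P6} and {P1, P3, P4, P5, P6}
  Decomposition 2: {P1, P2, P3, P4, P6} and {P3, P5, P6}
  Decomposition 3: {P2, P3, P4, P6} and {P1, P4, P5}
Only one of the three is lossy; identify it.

Decomposition 3

Decomposition 1: common = {P3, P5, P6}, closure = {P1, P3, P4, P5, P6} → lossless.
Decomposition 2: common = {P3, P6}, closure = {P1, P3, P4, P5, P6} → lossless.
Decomposition 3: common = {P4}, closure = {P4} → lossy.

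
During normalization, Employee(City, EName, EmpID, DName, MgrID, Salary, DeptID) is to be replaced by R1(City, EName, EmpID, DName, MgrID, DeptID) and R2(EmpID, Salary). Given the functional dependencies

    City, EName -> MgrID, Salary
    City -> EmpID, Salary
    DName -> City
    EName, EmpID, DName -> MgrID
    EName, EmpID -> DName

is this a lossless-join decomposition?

Common attributes: R1 ∩ R2 = {EmpID}.
No dependency enlarges {EmpID}, so (EmpID)⁺ = {EmpID}.
The closure contains neither all of R1 = {City, EName, EmpID, DName, MgrID, DeptID} nor all of R2 = {EmpID, Salary}, so the common attributes are not a superkey of either fragment. The join is lossy.

No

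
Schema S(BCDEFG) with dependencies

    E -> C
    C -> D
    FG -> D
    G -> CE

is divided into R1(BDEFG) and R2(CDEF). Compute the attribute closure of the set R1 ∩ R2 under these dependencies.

CDEF

R1 ∩ R2 = {DEF}.
E → C applies, adding C
Closure: {CDEF}.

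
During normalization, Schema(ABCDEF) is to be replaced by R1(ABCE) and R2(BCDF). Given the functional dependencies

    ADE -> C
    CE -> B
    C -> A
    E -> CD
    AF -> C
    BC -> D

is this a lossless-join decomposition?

No

Common attributes: R1 ∩ R2 = {BC}.
Closure of {BC}: C → A applies, adding A; BC → D applies, adding D. So (BC)⁺ = {ABCD}.
The closure contains neither all of R1 = {ABCE} nor all of R2 = {BCDF}, so the common attributes are not a superkey of either fragment. The join is lossy.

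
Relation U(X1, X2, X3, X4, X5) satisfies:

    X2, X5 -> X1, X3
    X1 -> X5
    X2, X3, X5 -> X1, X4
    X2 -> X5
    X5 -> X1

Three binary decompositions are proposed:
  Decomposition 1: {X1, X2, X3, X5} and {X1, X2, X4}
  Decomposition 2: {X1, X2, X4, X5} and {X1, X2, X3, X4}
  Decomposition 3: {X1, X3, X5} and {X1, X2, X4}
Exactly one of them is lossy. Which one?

Decomposition 3

Decomposition 1: common = {X1, X2}, closure = {X1, X2, X3, X4, X5} → lossless.
Decomposition 2: common = {X1, X2, X4}, closure = {X1, X2, X3, X4, X5} → lossless.
Decomposition 3: common = {X1}, closure = {X1, X5} → lossy.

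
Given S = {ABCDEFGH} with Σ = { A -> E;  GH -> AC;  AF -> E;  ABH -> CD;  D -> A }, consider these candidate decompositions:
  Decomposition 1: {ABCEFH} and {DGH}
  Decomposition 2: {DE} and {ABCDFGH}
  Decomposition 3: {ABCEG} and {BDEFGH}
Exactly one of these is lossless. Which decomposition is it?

Decomposition 2

Decomposition 1: common = {H}, closure = {H} → lossy.
Decomposition 2: common = {D}, closure = {ADE} → lossless.
Decomposition 3: common = {BEG}, closure = {BEG} → lossy.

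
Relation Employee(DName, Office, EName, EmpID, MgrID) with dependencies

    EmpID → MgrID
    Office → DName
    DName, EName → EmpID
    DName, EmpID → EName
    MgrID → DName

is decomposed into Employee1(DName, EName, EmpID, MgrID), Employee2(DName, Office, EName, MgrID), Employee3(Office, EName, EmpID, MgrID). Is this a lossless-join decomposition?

Yes

Chase test. Columns are DName, Office, EName, EmpID, MgrID; row i has aⱼ where attribute j ∈ Employeei, else bᵢⱼ.
Initial tableau (one row per fragment):
  row 1: a1 b12 a3 a4 a5
  row 2: a1 a2 a3 b24 a5
  row 3: b31 a2 a3 a4 a5
Rows 2 and 3 agree on Office; apply Office→DName and equate their DName entries.
Rows 1 and 2 agree on DName, EName; apply DName, EName→EmpID and equate their EmpID entries.
Row 2 is now all distinguished symbols — the join is lossless.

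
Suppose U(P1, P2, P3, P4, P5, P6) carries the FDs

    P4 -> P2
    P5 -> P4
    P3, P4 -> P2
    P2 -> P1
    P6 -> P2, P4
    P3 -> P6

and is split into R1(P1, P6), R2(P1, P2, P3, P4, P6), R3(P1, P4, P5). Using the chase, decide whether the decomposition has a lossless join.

No

Chase test. Columns are P1, P2, P3, P4, P5, P6; row i has aⱼ where attribute j ∈ Ri, else bᵢⱼ.
Initial tableau (one row per fragment):
  row 1: a1 b12 b13 b14 b15 a6
  row 2: a1 a2 a3 a4 b25 a6
  row 3: a1 b32 b33 a4 a5 b36
Rows 2 and 3 agree on P4; apply P4→P2 and equate their P2 entries.
Rows 1 and 2 agree on P6; apply P6→P2, P4 and equate their P2, P4 entries.
No row becomes fully distinguished — the join is lossy.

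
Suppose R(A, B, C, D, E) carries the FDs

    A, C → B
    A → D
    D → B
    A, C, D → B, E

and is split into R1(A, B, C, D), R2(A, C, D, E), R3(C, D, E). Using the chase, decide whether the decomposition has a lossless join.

Yes

Chase test. Columns are A, B, C, D, E; row i has aⱼ where attribute j ∈ Ri, else bᵢⱼ.
Initial tableau (one row per fragment):
  row 1: a1 a2 a3 a4 b15
  row 2: a1 b22 a3 a4 a5
  row 3: b31 b32 a3 a4 a5
Rows 1 and 2 agree on A, C; apply A, C→B and equate their B entries.
Rows 1 and 3 agree on D; apply D→B and equate their B entries.
Rows 1 and 2 agree on A, C, D; apply A, C, D→B, E and equate their B, E entries.
Row 1 is now all distinguished symbols — the join is lossless.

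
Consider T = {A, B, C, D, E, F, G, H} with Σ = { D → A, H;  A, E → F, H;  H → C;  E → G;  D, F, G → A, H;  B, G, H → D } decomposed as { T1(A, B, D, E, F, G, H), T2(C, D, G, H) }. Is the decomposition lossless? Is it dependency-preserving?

lossless and dependency-preserving

Lossless test: (D, G, H)⁺ = {A, C, D, G, H}, which contains all of one fragment — lossless.
Dependency preservation: every FD's attributes lie within a single fragment, so each can be enforced locally — preserved.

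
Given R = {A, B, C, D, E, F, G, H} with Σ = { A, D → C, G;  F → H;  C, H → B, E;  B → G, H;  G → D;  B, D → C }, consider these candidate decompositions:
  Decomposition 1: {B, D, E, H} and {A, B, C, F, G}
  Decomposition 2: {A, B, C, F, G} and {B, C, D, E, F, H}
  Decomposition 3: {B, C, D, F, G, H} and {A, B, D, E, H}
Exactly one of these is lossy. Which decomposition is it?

Decomposition 3

Decomposition 1: common = {B}, closure = {B, C, D, E, G, H} → lossless.
Decomposition 2: common = {B, C, F}, closure = {B, C, D, E, F, G, H} → lossless.
Decomposition 3: common = {B, D, H}, closure = {B, C, D, E, G, H} → lossy.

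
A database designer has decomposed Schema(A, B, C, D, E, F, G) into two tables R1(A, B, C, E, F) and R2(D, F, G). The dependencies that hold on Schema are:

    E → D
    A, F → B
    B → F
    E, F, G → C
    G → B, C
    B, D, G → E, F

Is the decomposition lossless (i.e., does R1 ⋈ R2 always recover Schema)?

No

Common attributes: R1 ∩ R2 = {F}.
No dependency enlarges {F}, so (F)⁺ = {F}.
The closure contains neither all of R1 = {A, B, C, E, F} nor all of R2 = {D, F, G}, so the common attributes are not a superkey of either fragment. The join is lossy.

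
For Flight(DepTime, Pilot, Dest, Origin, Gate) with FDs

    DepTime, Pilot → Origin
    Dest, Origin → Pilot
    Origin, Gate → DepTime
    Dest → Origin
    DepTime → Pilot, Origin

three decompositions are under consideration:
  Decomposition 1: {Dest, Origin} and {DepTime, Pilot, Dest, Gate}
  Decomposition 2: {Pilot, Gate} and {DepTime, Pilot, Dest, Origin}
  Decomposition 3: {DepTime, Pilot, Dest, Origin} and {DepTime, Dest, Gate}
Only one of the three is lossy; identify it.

Decomposition 2

Decomposition 1: common = {Dest}, closure = {Pilot, Dest, Origin} → lossless.
Decomposition 2: common = {Pilot}, closure = {Pilot} → lossy.
Decomposition 3: common = {DepTime, Dest}, closure = {DepTime, Pilot, Dest, Origin} → lossless.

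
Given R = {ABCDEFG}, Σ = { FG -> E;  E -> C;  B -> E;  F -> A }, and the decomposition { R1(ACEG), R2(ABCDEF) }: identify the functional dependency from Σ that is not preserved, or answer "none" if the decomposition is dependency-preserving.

Check FG → E: no single fragment contains all of {EFG}, and the restricted closure of {FG} across the fragments never reaches {E}.
E → C is preserved.
B → E is preserved.
F → A is preserved.

FG -> E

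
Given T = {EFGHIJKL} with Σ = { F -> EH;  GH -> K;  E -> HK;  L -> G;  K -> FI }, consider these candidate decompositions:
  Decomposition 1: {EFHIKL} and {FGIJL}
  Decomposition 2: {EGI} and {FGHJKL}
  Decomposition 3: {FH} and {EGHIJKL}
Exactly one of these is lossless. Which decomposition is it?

Decomposition 1

Decomposition 1: common = {FIL}, closure = {EFGHIKL} → lossless.
Decomposition 2: common = {G}, closure = {G} → lossy.
Decomposition 3: common = {H}, closure = {H} → lossy.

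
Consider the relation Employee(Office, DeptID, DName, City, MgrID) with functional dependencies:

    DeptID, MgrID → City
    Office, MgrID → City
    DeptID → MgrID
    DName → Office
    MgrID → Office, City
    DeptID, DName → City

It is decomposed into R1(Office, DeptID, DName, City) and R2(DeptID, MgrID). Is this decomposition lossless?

Common attributes: R1 ∩ R2 = {DeptID}.
Closure of {DeptID}: DeptID → MgrID applies, adding MgrID; MgrID → Office, City applies, adding Office, City. So (DeptID)⁺ = {Office, DeptID, City, MgrID}.
This closure contains every attribute of R2, so R1 ∩ R2 → R2. The join is lossless.

Yes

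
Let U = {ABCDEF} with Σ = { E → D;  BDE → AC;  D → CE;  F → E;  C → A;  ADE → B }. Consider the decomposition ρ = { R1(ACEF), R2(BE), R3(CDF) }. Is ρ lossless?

Yes

Chase test. Columns are ABCDEF; row i has aⱼ where attribute j ∈ Ri, else bᵢⱼ.
Initial tableau (one row per fragment):
  row 1: a1 b12 a3 b14 a5 a6
  row 2: b21 a2 b23 b24 a5 b26
  row 3: b31 b32 a3 a4 b35 a6
Rows 1 and 2 agree on E; apply E→D and equate their D entries.
Rows 1 and 2 agree on D; apply D→CE and equate their CE entries.
Rows 1 and 3 agree on F; apply F→E and equate their E entries.
Rows 1 and 2 agree on C; apply C→A and equate their A entries.
Rows 1 and 3 agree on C; apply C→A and equate their A entries.
Rows 1 and 2 agree on ADE; apply ADE→B and equate their B entries.
Rows 1 and 3 agree on E; apply E→D and equate their D entries.
Rows 1 and 3 agree on ADE; apply ADE→B and equate their B entries.
Row 1 is now all distinguished symbols — the join is lossless.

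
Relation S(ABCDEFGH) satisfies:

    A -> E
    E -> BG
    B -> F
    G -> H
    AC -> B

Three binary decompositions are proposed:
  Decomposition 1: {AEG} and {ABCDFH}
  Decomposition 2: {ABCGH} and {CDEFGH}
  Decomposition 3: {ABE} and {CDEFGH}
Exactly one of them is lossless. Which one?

Decomposition 1: common = {A}, closure = {ABEFGH} → lossless.
Decomposition 2: common = {CGH}, closure = {CGH} → lossy.
Decomposition 3: common = {E}, closure = {BEFGH} → lossy.

Decomposition 1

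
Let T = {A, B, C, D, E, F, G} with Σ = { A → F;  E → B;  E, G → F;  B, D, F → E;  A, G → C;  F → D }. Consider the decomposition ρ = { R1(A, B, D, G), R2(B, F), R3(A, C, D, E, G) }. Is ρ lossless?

No

Chase test. Columns are A, B, C, D, E, F, G; row i has aⱼ where attribute j ∈ Ri, else bᵢⱼ.
Initial tableau (one row per fragment):
  row 1: a1 a2 b13 a4 b15 b16 a7
  row 2: b21 a2 b23 b24 b25 a6 b27
  row 3: a1 b32 a3 a4 a5 b36 a7
Rows 1 and 3 agree on A; apply A→F and equate their F entries.
Rows 1 and 3 agree on A, G; apply A, G→C and equate their C entries.
No row becomes fully distinguished — the join is lossy.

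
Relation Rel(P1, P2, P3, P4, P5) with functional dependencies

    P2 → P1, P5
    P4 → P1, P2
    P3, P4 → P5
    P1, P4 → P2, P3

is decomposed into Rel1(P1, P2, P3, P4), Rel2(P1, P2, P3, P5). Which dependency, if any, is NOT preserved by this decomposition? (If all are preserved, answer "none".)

none

P2 → P1, P5 lies within Rel2.
P4 → P1, P2 lies within Rel1.
P3, P4 → P5: restricted closure across fragments reaches P5.
P1, P4 → P2, P3 lies within Rel1.
Every dependency is enforceable on the fragments, so the decomposition is dependency-preserving.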